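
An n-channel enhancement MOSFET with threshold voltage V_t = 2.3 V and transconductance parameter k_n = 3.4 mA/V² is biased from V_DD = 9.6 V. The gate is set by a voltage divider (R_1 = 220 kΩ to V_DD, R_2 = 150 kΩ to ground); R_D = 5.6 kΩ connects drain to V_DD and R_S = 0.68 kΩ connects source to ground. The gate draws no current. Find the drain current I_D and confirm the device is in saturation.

I_D ≈ 1.1 mA

V_G = V_DD·R_2/(R_1+R_2) = 9.6×150/370 = 3.89 V.
Assume saturation: I_D = (k_n/2)(V_GS − V_t)² with V_GS = V_G − I_D·R_S = 3.89 − 0.68·I_D.
Substituting gives 0.786·I_D² − 4.68·I_D + 4.31 = 0, with roots I_D = 1.14 or 4.82 mA.
The root I_D = 4.82 mA gives V_GS = 0.617 V ≤ V_t, so take I_D = 1.14 mA.
Then V_GS = 3.12 V and V_DS = V_DD − I_D(R_D+R_S) = 9.6 − 1.14×6.28 = 2.45 V.
Saturation requires V_DS ≥ V_GS − V_t = 0.818 V; 2.45 ≥ 0.818 ✓.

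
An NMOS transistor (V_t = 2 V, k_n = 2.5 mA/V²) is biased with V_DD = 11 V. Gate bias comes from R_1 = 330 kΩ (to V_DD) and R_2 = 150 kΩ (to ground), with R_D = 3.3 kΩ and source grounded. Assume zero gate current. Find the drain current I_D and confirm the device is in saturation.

I_D ≈ 2.6 mA

V_G = V_DD·R_2/(R_1+R_2) = 11×150/480 = 3.44 V. With the source grounded, V_GS = V_G = 3.44 V.
Assume saturation: I_D = (k_n/2)(V_GS − V_t)² = (2.5/2)×(3.44 − 2)² = 1.25×1.44² = 2.58 mA.
V_DS = V_DD − I_D·R_D = 11 − 2.58×3.3 = 2.48 V.
Saturation requires V_DS ≥ V_GS − V_t = 1.44 V; 2.48 ≥ 1.44 ✓.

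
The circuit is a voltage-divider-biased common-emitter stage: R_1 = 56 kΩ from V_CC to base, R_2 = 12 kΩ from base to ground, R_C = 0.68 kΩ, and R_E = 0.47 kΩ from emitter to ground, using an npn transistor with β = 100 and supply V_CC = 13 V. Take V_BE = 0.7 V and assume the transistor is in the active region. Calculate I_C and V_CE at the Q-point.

I_C ≈ 2.8 mA, V_CE ≈ 9.8 V

Thevenize the base divider: V_Th = V_CC·R_2/(R_1+R_2) = 13×12/68 = 2.29 V, R_Th = R_1‖R_2 = 9.88 kΩ.
Base-emitter loop: V_Th = I_B·R_Th + V_BE + (β+1)I_B·R_E, so I_B = (2.29 − 0.7) / (9.88 + 101×0.47) = 0.0278 mA.
I_C = β·I_B = 100×0.0278 = 2.78 mA, and I_E = (β+1)I_B = 2.81 mA.
V_CE = V_CC − I_C·R_C − I_E·R_E = 13 − 2.78×0.68 − 2.81×0.47 = 9.79 V.
V_CE = 9.79 V > 0.2 V confirms active-region operation.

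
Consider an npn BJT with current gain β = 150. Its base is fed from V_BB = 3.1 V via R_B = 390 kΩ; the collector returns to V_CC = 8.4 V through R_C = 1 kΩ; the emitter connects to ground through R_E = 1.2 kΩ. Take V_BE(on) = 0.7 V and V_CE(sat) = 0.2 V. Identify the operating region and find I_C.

Assume active. Base-emitter loop: I_B = (V_BB − V_BE)/(R_B + (β+1)R_E) = (3.1 − 0.7)/(390 + 151×1.2) = 0.0042 mA.
I_C = β·I_B = 150×0.0042 = 0.63 mA.
V_CE = V_CC − I_C·R_C − I_E·R_E = 8.4 − 0.63×1 − 0.634×1.2 = 7.01 V > V_CE(sat), so the active-region assumption holds.

active; I_C ≈ 0.63 mA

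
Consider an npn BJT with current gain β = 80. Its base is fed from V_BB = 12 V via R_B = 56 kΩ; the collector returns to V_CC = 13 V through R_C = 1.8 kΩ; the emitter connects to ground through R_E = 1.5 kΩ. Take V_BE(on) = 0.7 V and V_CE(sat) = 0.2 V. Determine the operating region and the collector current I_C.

saturation; I_C ≈ 3.8 mA

Assume active: I_B = (12 − 0.7)/(56 + 81×1.5) = 0.0637 mA, I_C = β·I_B = 5.09 mA.
Then V_CE = 13 − 5.09×1.8 − 5.16×1.5 = -3.9 V < 0.2 V — the active assumption fails.
Re-solve with V_CE = 0.2 V. KCL at the emitter: V_E/R_E = (V_BB−0.7−V_E)/R_B + (V_CC−0.2−V_E)/R_C, giving V_E = 5.9 V.
I_C = (V_CC − 0.2 − V_E)/R_C = (12.8 − 5.9)/1.8 = 3.83 mA.
Check: I_B = (11.3 − 5.9)/56 = 0.0965 mA, and β·I_B = 7.72 mA > I_C, confirming saturation.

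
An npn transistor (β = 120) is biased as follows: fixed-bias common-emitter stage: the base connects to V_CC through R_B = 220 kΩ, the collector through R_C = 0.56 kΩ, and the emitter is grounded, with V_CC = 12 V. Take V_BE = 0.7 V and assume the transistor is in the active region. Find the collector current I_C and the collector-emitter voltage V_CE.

I_C ≈ 6.2 mA, V_CE ≈ 8.5 V

Base loop: V_CC = I_B·R_B + V_BE, so I_B = (12 − 0.7)/220 kΩ = 0.0514 mA.
In the active region I_C = β·I_B = 120 × 0.0514 = 6.16 mA.
Collector loop: V_CE = V_CC − I_C·R_C = 12 − 6.16×0.56 = 8.55 V.
Since V_CE = 8.55 V > V_CE(sat) ≈ 0.2 V, the transistor is in the active region as assumed.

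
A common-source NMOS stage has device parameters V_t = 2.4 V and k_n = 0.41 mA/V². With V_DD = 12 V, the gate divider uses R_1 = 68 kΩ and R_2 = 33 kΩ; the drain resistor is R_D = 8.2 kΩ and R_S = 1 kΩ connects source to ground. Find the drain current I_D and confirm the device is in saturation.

I_D ≈ 0.3 mA

V_G = V_DD·R_2/(R_1+R_2) = 12×33/101 = 3.92 V.
Assume saturation: I_D = (k_n/2)(V_GS − V_t)² with V_GS = V_G − I_D·R_S = 3.92 − 1·I_D.
Substituting gives 0.205·I_D² − 1.62·I_D + 0.474 = 0, with roots I_D = 0.304 or 7.62 mA.
The root I_D = 7.62 mA gives V_GS = -3.7 V ≤ V_t, so take I_D = 0.304 mA.
Then V_GS = 3.62 V and V_DS = V_DD − I_D(R_D+R_S) = 12 − 0.304×9.2 = 9.21 V.
Saturation requires V_DS ≥ V_GS − V_t = 1.22 V; 9.21 ≥ 1.22 ✓.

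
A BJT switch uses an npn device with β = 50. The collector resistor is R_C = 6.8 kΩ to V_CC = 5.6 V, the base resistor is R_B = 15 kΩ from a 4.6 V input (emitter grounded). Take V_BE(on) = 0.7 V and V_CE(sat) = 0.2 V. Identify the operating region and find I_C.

saturation; I_C ≈ 0.79 mA

Assume active: I_B = (4.6 − 0.7)/15 = 0.26 mA, giving I_C = β·I_B = 13 mA.
But then V_CE = 5.6 − 13×6.8 = -82.8 V < V_CE(sat) = 0.2 V — impossible in the active region.
So the transistor is saturated. With V_CE = 0.2 V, I_C = (V_CC − 0.2)/R_C = 5.4/6.8 = 0.794 mA.
Check: β·I_B = 13 mA > I_C = 0.794 mA, confirming saturation.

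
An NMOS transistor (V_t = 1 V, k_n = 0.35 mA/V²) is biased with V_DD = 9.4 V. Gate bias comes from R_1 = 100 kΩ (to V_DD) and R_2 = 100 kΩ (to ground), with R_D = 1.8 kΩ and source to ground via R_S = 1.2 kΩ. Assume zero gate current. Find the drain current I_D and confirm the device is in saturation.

I_D ≈ 1 mA

V_G = V_DD·R_2/(R_1+R_2) = 9.4×100/200 = 4.7 V.
Assume saturation: I_D = (k_n/2)(V_GS − V_t)² with V_GS = V_G − I_D·R_S = 4.7 − 1.2·I_D.
Substituting gives 0.252·I_D² − 2.55·I_D + 2.4 = 0, with roots I_D = 1.05 or 9.09 mA.
The root I_D = 9.09 mA gives V_GS = -6.21 V ≤ V_t, so take I_D = 1.05 mA.
Then V_GS = 3.44 V and V_DS = V_DD − I_D(R_D+R_S) = 9.4 − 1.05×3 = 6.26 V.
Saturation requires V_DS ≥ V_GS − V_t = 2.44 V; 6.26 ≥ 2.44 ✓.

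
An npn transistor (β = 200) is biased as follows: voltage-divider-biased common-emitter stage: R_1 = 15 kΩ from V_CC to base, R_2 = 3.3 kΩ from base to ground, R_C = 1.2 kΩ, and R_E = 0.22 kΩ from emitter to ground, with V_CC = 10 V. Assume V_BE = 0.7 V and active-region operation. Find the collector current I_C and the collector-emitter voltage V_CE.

Thevenize the base divider: V_Th = V_CC·R_2/(R_1+R_2) = 10×3.3/18.3 = 1.8 V, R_Th = R_1‖R_2 = 2.7 kΩ.
Base-emitter loop: V_Th = I_B·R_Th + V_BE + (β+1)I_B·R_E, so I_B = (1.8 − 0.7) / (2.7 + 201×0.22) = 0.0235 mA.
I_C = β·I_B = 200×0.0235 = 4.7 mA, and I_E = (β+1)I_B = 4.73 mA.
V_CE = V_CC − I_C·R_C − I_E·R_E = 10 − 4.7×1.2 − 4.73×0.22 = 3.32 V.
V_CE = 3.32 V > 0.2 V confirms active-region operation.

I_C ≈ 4.7 mA, V_CE ≈ 3.3 V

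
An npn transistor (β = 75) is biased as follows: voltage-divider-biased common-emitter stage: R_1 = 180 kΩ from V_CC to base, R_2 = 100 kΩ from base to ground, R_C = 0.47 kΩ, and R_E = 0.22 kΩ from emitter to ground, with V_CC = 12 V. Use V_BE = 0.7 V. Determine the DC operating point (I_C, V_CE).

Thevenize the base divider: V_Th = V_CC·R_2/(R_1+R_2) = 12×100/280 = 4.29 V, R_Th = R_1‖R_2 = 64.3 kΩ.
Base-emitter loop: V_Th = I_B·R_Th + V_BE + (β+1)I_B·R_E, so I_B = (4.29 − 0.7) / (64.3 + 76×0.22) = 0.0443 mA.
I_C = β·I_B = 75×0.0443 = 3.32 mA, and I_E = (β+1)I_B = 3.36 mA.
V_CE = V_CC − I_C·R_C − I_E·R_E = 12 − 3.32×0.47 − 3.36×0.22 = 9.7 V.
V_CE = 9.7 V > 0.2 V confirms active-region operation.

I_C ≈ 3.3 mA, V_CE ≈ 9.7 V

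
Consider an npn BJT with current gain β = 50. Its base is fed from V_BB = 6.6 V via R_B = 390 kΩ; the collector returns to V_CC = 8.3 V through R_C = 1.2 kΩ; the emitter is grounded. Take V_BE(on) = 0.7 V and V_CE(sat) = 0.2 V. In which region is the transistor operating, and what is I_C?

Assume active. Base-emitter loop: I_B = (V_BB − V_BE)/R_B = (6.6 − 0.7)/390 = 0.0151 mA.
I_C = β·I_B = 50×0.0151 = 0.756 mA.
V_CE = V_CC − I_C·R_C = 8.3 − 0.756×1.2 = 7.39 V > V_CE(sat), so the active-region assumption holds.

active; I_C ≈ 0.76 mA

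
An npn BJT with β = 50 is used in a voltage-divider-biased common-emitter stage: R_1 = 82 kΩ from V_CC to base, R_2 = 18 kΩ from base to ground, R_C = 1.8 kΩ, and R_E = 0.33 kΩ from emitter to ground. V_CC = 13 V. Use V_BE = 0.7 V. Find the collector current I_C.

I_C ≈ 2.6 mA

Thevenize the base divider: V_Th = V_CC·R_2/(R_1+R_2) = 13×18/100 = 2.34 V, R_Th = R_1‖R_2 = 14.8 kΩ.
Base-emitter loop: V_Th = I_B·R_Th + V_BE + (β+1)I_B·R_E, so I_B = (2.34 − 0.7) / (14.8 + 51×0.33) = 0.0519 mA.
I_C = β·I_B = 50×0.0519 = 2.6 mA, and I_E = (β+1)I_B = 2.65 mA.
V_CE = V_CC − I_C·R_C − I_E·R_E = 13 − 2.6×1.8 − 2.65×0.33 = 7.45 V.
V_CE = 7.45 V > 0.2 V confirms active-region operation.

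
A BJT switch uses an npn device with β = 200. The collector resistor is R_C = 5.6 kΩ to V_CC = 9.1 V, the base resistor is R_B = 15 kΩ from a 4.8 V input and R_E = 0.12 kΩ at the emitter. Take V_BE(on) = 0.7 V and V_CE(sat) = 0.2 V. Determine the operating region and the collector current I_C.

Assume active: I_B = (4.8 − 0.7)/(15 + 201×0.12) = 0.105 mA, I_C = β·I_B = 21 mA.
Then V_CE = 9.1 − 21×5.6 − 21.1×0.12 = -111 V < 0.2 V — the active assumption fails.
Re-solve with V_CE = 0.2 V. KCL at the emitter: V_E/R_E = (V_BB−0.7−V_E)/R_B + (V_CC−0.2−V_E)/R_C, giving V_E = 0.217 V.
I_C = (V_CC − 0.2 − V_E)/R_C = (8.9 − 0.217)/5.6 = 1.55 mA.
Check: I_B = (4.1 − 0.217)/15 = 0.259 mA, and β·I_B = 51.8 mA > I_C, confirming saturation.

saturation; I_C ≈ 1.6 mA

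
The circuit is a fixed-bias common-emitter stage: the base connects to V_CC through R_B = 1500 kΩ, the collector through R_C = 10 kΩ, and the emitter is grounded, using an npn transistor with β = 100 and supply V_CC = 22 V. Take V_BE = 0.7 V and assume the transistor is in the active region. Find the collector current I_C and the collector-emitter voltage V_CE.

Base loop: V_CC = I_B·R_B + V_BE, so I_B = (22 − 0.7)/1500 kΩ = 0.0142 mA.
In the active region I_C = β·I_B = 100 × 0.0142 = 1.42 mA.
Collector loop: V_CE = V_CC − I_C·R_C = 22 − 1.42×10 = 7.8 V.
Since V_CE = 7.8 V > V_CE(sat) ≈ 0.2 V, the transistor is in the active region as assumed.

I_C ≈ 1.4 mA, V_CE ≈ 7.8 V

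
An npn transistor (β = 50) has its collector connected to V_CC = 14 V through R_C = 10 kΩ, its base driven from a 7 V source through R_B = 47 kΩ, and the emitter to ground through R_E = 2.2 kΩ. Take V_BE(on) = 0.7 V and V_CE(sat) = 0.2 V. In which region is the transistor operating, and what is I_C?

Assume active: I_B = (7 − 0.7)/(47 + 51×2.2) = 0.0396 mA, I_C = β·I_B = 1.98 mA.
Then V_CE = 14 − 1.98×10 − 2.02×2.2 = -10.2 V < 0.2 V — the active assumption fails.
Re-solve with V_CE = 0.2 V. KCL at the emitter: V_E/R_E = (V_BB−0.7−V_E)/R_B + (V_CC−0.2−V_E)/R_C, giving V_E = 2.63 V.
I_C = (V_CC − 0.2 − V_E)/R_C = (13.8 − 2.63)/10 = 1.12 mA.
Check: I_B = (6.3 − 2.63)/47 = 0.0781 mA, and β·I_B = 3.9 mA > I_C, confirming saturation.

saturation; I_C ≈ 1.1 mA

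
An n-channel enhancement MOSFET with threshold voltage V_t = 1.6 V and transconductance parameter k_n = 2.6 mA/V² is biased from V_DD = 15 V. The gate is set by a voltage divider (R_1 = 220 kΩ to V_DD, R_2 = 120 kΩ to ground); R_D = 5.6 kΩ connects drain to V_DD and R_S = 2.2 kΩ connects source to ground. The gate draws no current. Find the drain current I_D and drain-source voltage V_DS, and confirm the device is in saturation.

I_D ≈ 1.2 mA, V_DS ≈ 5.4 V

V_G = V_DD·R_2/(R_1+R_2) = 15×120/340 = 5.29 V.
Assume saturation: I_D = (k_n/2)(V_GS − V_t)² with V_GS = V_G − I_D·R_S = 5.29 − 2.2·I_D.
Substituting gives 6.29·I_D² − 22.1·I_D + 17.7 = 0, with roots I_D = 1.24 or 2.28 mA.
The root I_D = 2.28 mA gives V_GS = 0.275 V ≤ V_t, so take I_D = 1.24 mA.
Then V_GS = 2.58 V and V_DS = V_DD − I_D(R_D+R_S) = 15 − 1.24×7.8 = 5.36 V.
Saturation requires V_DS ≥ V_GS − V_t = 0.975 V; 5.36 ≥ 0.975 ✓.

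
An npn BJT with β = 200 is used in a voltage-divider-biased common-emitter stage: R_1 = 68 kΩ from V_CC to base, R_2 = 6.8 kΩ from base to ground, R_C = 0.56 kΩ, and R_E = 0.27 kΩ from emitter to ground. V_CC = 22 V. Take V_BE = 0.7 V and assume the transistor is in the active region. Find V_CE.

V_CE ≈ 18 V

Thevenize the base divider: V_Th = V_CC·R_2/(R_1+R_2) = 22×6.8/74.8 = 2 V, R_Th = R_1‖R_2 = 6.18 kΩ.
Base-emitter loop: V_Th = I_B·R_Th + V_BE + (β+1)I_B·R_E, so I_B = (2 − 0.7) / (6.18 + 201×0.27) = 0.0215 mA.
I_C = β·I_B = 200×0.0215 = 4.3 mA, and I_E = (β+1)I_B = 4.32 mA.
V_CE = V_CC − I_C·R_C − I_E·R_E = 22 − 4.3×0.56 − 4.32×0.27 = 18.4 V.
V_CE = 18.4 V > 0.2 V confirms active-region operation.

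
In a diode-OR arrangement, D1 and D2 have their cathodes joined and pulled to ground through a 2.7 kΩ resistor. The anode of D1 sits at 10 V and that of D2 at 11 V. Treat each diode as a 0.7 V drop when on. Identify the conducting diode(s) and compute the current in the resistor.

Assume both conduct. Then node N would need to be at both 10−0.7 = 9.3 V and 11−0.7 = 10.3 V, which is impossible.
Assume only D2 conducts: V_N = 11 − 0.7 = 10.3 V, so I_R = 10.3/2.7 = 3.81 mA.
Check D1: its anode-to-cathode voltage is 10 − 10.3 = -0.3 V < 0.7 V, so it is off. The assumption is consistent.

Only D2 conducts; I_R ≈ 3.8 mA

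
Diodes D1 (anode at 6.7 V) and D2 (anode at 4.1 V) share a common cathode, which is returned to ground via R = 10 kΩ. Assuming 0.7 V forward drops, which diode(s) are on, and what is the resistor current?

Only D1 conducts; I_R ≈ 0.6 mA

Assume both conduct. Then node N would need to be at both 6.7−0.7 = 6 V and 4.1−0.7 = 3.4 V, which is impossible.
Assume only D1 conducts: V_N = 6.7 − 0.7 = 6 V, so I_R = 6/10 = 0.6 mA.
Check D2: its anode-to-cathode voltage is 4.1 − 6 = -1.9 V < 0.7 V, so it is off. The assumption is consistent.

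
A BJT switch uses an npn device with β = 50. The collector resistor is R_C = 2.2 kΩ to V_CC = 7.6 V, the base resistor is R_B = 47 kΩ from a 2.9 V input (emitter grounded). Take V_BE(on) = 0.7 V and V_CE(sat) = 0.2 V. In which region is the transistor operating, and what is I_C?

active; I_C ≈ 2.3 mA

Assume active. Base-emitter loop: I_B = (V_BB − V_BE)/R_B = (2.9 − 0.7)/47 = 0.0468 mA.
I_C = β·I_B = 50×0.0468 = 2.34 mA.
V_CE = V_CC − I_C·R_C = 7.6 − 2.34×2.2 = 2.45 V > V_CE(sat), so the active-region assumption holds.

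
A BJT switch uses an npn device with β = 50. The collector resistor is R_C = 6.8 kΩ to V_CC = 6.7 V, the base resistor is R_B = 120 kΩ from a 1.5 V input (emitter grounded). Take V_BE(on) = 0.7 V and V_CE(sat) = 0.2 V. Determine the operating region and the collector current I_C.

Assume active. Base-emitter loop: I_B = (V_BB − V_BE)/R_B = (1.5 − 0.7)/120 = 0.00667 mA.
I_C = β·I_B = 50×0.00667 = 0.333 mA.
V_CE = V_CC − I_C·R_C = 6.7 − 0.333×6.8 = 4.43 V > V_CE(sat), so the active-region assumption holds.

active; I_C ≈ 0.33 mA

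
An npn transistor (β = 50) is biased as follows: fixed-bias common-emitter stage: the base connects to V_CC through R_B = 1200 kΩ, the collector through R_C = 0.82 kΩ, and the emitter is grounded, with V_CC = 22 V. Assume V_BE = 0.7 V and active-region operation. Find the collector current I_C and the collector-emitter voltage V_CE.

I_C ≈ 0.89 mA, V_CE ≈ 21 V

Base loop: V_CC = I_B·R_B + V_BE, so I_B = (22 − 0.7)/1200 kΩ = 0.0178 mA.
In the active region I_C = β·I_B = 50 × 0.0178 = 0.888 mA.
Collector loop: V_CE = V_CC − I_C·R_C = 22 − 0.888×0.82 = 21.3 V.
Since V_CE = 21.3 V > V_CE(sat) ≈ 0.2 V, the transistor is in the active region as assumed.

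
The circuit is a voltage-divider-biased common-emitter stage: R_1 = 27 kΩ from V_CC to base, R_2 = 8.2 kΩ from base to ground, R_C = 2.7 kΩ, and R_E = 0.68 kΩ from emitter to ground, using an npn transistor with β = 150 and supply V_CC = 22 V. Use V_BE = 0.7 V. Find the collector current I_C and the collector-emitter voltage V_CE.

I_C ≈ 6.1 mA, V_CE ≈ 1.4 V

Thevenize the base divider: V_Th = V_CC·R_2/(R_1+R_2) = 22×8.2/35.2 = 5.12 V, R_Th = R_1‖R_2 = 6.29 kΩ.
Base-emitter loop: V_Th = I_B·R_Th + V_BE + (β+1)I_B·R_E, so I_B = (5.12 − 0.7) / (6.29 + 151×0.68) = 0.0406 mA.
I_C = β·I_B = 150×0.0406 = 6.09 mA, and I_E = (β+1)I_B = 6.13 mA.
V_CE = V_CC − I_C·R_C − I_E·R_E = 22 − 6.09×2.7 − 6.13×0.68 = 1.38 V.
V_CE = 1.38 V > 0.2 V confirms active-region operation.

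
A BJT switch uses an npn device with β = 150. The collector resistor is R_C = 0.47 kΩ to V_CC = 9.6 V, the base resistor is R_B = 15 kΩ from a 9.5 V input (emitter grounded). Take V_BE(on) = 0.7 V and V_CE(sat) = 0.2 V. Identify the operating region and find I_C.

saturation; I_C ≈ 20 mA

Assume active: I_B = (9.5 − 0.7)/15 = 0.587 mA, giving I_C = β·I_B = 88 mA.
But then V_CE = 9.6 − 88×0.47 = -31.8 V < V_CE(sat) = 0.2 V — impossible in the active region.
So the transistor is saturated. With V_CE = 0.2 V, I_C = (V_CC − 0.2)/R_C = 9.4/0.47 = 20 mA.
Check: β·I_B = 88 mA > I_C = 20 mA, confirming saturation.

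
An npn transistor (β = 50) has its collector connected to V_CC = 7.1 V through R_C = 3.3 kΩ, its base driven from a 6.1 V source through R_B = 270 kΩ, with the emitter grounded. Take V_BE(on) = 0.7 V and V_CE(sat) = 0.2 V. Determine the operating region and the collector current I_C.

Assume active. Base-emitter loop: I_B = (V_BB − V_BE)/R_B = (6.1 − 0.7)/270 = 0.02 mA.
I_C = β·I_B = 50×0.02 = 1 mA.
V_CE = V_CC − I_C·R_C = 7.1 − 1×3.3 = 3.8 V > V_CE(sat), so the active-region assumption holds.

active; I_C ≈ 1 mA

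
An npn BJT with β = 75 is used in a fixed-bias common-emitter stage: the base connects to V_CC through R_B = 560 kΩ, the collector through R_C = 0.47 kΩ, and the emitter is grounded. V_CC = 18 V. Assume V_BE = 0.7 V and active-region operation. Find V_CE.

V_CE ≈ 17 V

Base loop: V_CC = I_B·R_B + V_BE, so I_B = (18 − 0.7)/560 kΩ = 0.0309 mA.
In the active region I_C = β·I_B = 75 × 0.0309 = 2.32 mA.
Collector loop: V_CE = V_CC − I_C·R_C = 18 − 2.32×0.47 = 16.9 V.
Since V_CE = 16.9 V > V_CE(sat) ≈ 0.2 V, the transistor is in the active region as assumed.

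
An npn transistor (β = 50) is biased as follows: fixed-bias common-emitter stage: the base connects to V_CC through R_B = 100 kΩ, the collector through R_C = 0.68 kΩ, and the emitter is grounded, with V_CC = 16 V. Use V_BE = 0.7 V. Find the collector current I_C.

Base loop: V_CC = I_B·R_B + V_BE, so I_B = (16 − 0.7)/100 kΩ = 0.153 mA.
In the active region I_C = β·I_B = 50 × 0.153 = 7.65 mA.
Collector loop: V_CE = V_CC − I_C·R_C = 16 − 7.65×0.68 = 10.8 V.
Since V_CE = 10.8 V > V_CE(sat) ≈ 0.2 V, the transistor is in the active region as assumed.

I_C ≈ 7.6 mA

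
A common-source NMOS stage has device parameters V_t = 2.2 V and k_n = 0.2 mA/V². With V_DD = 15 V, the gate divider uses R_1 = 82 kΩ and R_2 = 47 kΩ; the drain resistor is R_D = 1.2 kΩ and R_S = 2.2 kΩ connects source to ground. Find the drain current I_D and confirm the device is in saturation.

V_G = V_DD·R_2/(R_1+R_2) = 15×47/129 = 5.47 V.
Assume saturation: I_D = (k_n/2)(V_GS − V_t)² with V_GS = V_G − I_D·R_S = 5.47 − 2.2·I_D.
Substituting gives 0.484·I_D² − 2.44·I_D + 1.07 = 0, with roots I_D = 0.484 or 4.55 mA.
The root I_D = 4.55 mA gives V_GS = -4.55 V ≤ V_t, so take I_D = 0.484 mA.
Then V_GS = 4.4 V and V_DS = V_DD − I_D(R_D+R_S) = 15 − 0.484×3.4 = 13.4 V.
Saturation requires V_DS ≥ V_GS − V_t = 2.2 V; 13.4 ≥ 2.2 ✓.

I_D ≈ 0.48 mA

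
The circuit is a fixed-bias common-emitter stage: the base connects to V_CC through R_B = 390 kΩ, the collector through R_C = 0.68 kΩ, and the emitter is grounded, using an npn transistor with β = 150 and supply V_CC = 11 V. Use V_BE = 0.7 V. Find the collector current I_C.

I_C ≈ 4 mA

Base loop: V_CC = I_B·R_B + V_BE, so I_B = (11 − 0.7)/390 kΩ = 0.0264 mA.
In the active region I_C = β·I_B = 150 × 0.0264 = 3.96 mA.
Collector loop: V_CE = V_CC − I_C·R_C = 11 − 3.96×0.68 = 8.31 V.
Since V_CE = 8.31 V > V_CE(sat) ≈ 0.2 V, the transistor is in the active region as assumed.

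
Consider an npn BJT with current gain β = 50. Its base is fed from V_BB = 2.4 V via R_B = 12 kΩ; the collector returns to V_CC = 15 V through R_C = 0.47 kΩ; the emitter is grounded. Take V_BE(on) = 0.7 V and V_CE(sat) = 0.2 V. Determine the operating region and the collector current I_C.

active; I_C ≈ 7.1 mA

Assume active. Base-emitter loop: I_B = (V_BB − V_BE)/R_B = (2.4 − 0.7)/12 = 0.142 mA.
I_C = β·I_B = 50×0.142 = 7.08 mA.
V_CE = V_CC − I_C·R_C = 15 − 7.08×0.47 = 11.7 V > V_CE(sat), so the active-region assumption holds.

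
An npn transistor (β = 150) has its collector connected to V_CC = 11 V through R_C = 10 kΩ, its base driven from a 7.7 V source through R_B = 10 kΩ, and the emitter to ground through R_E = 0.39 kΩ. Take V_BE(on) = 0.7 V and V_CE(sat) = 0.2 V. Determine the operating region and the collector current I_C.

Assume active: I_B = (7.7 − 0.7)/(10 + 151×0.39) = 0.102 mA, I_C = β·I_B = 15.2 mA.
Then V_CE = 11 − 15.2×10 − 15.3×0.39 = -147 V < 0.2 V — the active assumption fails.
Re-solve with V_CE = 0.2 V. KCL at the emitter: V_E/R_E = (V_BB−0.7−V_E)/R_B + (V_CC−0.2−V_E)/R_C, giving V_E = 0.644 V.
I_C = (V_CC − 0.2 − V_E)/R_C = (10.8 − 0.644)/10 = 1.02 mA.
Check: I_B = (7 − 0.644)/10 = 0.636 mA, and β·I_B = 95.3 mA > I_C, confirming saturation.

saturation; I_C ≈ 1 mA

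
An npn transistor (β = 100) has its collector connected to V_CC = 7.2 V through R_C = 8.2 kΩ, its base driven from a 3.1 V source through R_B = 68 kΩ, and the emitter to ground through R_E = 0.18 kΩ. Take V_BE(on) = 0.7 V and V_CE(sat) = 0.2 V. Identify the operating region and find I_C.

saturation; I_C ≈ 0.83 mA

Assume active: I_B = (3.1 − 0.7)/(68 + 101×0.18) = 0.0278 mA, I_C = β·I_B = 2.78 mA.
Then V_CE = 7.2 − 2.78×8.2 − 2.81×0.18 = -16.1 V < 0.2 V — the active assumption fails.
Re-solve with V_CE = 0.2 V. KCL at the emitter: V_E/R_E = (V_BB−0.7−V_E)/R_B + (V_CC−0.2−V_E)/R_C, giving V_E = 0.156 V.
I_C = (V_CC − 0.2 − V_E)/R_C = (7 − 0.156)/8.2 = 0.835 mA.
Check: I_B = (2.4 − 0.156)/68 = 0.033 mA, and β·I_B = 3.3 mA > I_C, confirming saturation.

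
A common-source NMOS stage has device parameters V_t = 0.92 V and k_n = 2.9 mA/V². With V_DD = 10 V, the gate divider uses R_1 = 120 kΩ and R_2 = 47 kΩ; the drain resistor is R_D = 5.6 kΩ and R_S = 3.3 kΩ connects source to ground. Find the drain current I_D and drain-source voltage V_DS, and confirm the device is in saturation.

I_D ≈ 0.41 mA, V_DS ≈ 6.3 V

V_G = V_DD·R_2/(R_1+R_2) = 10×47/167 = 2.81 V.
Assume saturation: I_D = (k_n/2)(V_GS − V_t)² with V_GS = V_G − I_D·R_S = 2.81 − 3.3·I_D.
Substituting gives 15.8·I_D² − 19.1·I_D + 5.2 = 0, with roots I_D = 0.412 or 0.799 mA.
The root I_D = 0.799 mA gives V_GS = 0.178 V ≤ V_t, so take I_D = 0.412 mA.
Then V_GS = 1.45 V and V_DS = V_DD − I_D(R_D+R_S) = 10 − 0.412×8.9 = 6.33 V.
Saturation requires V_DS ≥ V_GS − V_t = 0.533 V; 6.33 ≥ 0.533 ✓.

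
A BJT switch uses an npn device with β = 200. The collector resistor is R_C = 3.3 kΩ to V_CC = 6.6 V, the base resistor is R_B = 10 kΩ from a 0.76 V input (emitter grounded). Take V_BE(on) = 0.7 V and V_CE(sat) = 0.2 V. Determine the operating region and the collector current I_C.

Assume active. Base-emitter loop: I_B = (V_BB − V_BE)/R_B = (0.76 − 0.7)/10 = 0.006 mA.
I_C = β·I_B = 200×0.006 = 1.2 mA.
V_CE = V_CC − I_C·R_C = 6.6 − 1.2×3.3 = 2.64 V > V_CE(sat), so the active-region assumption holds.

active; I_C ≈ 1.2 mA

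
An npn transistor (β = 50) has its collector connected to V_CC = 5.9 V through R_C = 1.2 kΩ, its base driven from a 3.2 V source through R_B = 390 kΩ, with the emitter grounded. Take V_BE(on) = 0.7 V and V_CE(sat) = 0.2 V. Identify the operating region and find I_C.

active; I_C ≈ 0.32 mA

Assume active. Base-emitter loop: I_B = (V_BB − V_BE)/R_B = (3.2 − 0.7)/390 = 0.00641 mA.
I_C = β·I_B = 50×0.00641 = 0.321 mA.
V_CE = V_CC − I_C·R_C = 5.9 − 0.321×1.2 = 5.52 V > V_CE(sat), so the active-region assumption holds.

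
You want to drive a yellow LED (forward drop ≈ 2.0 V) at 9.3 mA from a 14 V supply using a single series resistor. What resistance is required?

The resistor drops V_S − V_D = 14 − 2.0 = 12 V at 9.3 mA.
R = 12 V / 9.3 mA = 1.29 kΩ.

R ≈ 1.3 kΩ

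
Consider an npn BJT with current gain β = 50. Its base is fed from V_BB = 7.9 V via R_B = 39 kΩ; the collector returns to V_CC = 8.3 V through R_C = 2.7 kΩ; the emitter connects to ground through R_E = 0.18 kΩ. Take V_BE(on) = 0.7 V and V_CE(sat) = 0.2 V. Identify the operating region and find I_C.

Assume active: I_B = (7.9 − 0.7)/(39 + 51×0.18) = 0.149 mA, I_C = β·I_B = 7.47 mA.
Then V_CE = 8.3 − 7.47×2.7 − 7.62×0.18 = -13.2 V < 0.2 V — the active assumption fails.
Re-solve with V_CE = 0.2 V. KCL at the emitter: V_E/R_E = (V_BB−0.7−V_E)/R_B + (V_CC−0.2−V_E)/R_C, giving V_E = 0.535 V.
I_C = (V_CC − 0.2 − V_E)/R_C = (8.1 − 0.535)/2.7 = 2.8 mA.
Check: I_B = (7.2 − 0.535)/39 = 0.171 mA, and β·I_B = 8.54 mA > I_C, confirming saturation.

saturation; I_C ≈ 2.8 mA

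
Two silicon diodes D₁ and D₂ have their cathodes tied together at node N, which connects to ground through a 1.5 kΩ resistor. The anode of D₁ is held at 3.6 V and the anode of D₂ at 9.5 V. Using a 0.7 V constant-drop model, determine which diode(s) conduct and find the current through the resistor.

Only D₂ conducts; I_R ≈ 5.9 mA

Assume both conduct. Then node N would need to be at both 3.6−0.7 = 2.9 V and 9.5−0.7 = 8.8 V, which is impossible.
Assume only D₂ conducts: V_N = 9.5 − 0.7 = 8.8 V, so I_R = 8.8/1.5 = 5.87 mA.
Check D₁: its anode-to-cathode voltage is 3.6 − 8.8 = -5.2 V < 0.7 V, so it is off. The assumption is consistent.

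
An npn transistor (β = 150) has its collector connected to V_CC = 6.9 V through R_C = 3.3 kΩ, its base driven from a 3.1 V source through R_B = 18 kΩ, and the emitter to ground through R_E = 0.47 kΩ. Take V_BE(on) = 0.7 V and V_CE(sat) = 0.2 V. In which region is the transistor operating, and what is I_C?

saturation; I_C ≈ 1.8 mA

Assume active: I_B = (3.1 − 0.7)/(18 + 151×0.47) = 0.027 mA, I_C = β·I_B = 4.05 mA.
Then V_CE = 6.9 − 4.05×3.3 − 4.07×0.47 = -8.37 V < 0.2 V — the active assumption fails.
Re-solve with V_CE = 0.2 V. KCL at the emitter: V_E/R_E = (V_BB−0.7−V_E)/R_B + (V_CC−0.2−V_E)/R_C, giving V_E = 0.87 V.
I_C = (V_CC − 0.2 − V_E)/R_C = (6.7 − 0.87)/3.3 = 1.77 mA.
Check: I_B = (2.4 − 0.87)/18 = 0.085 mA, and β·I_B = 12.7 mA > I_C, confirming saturation.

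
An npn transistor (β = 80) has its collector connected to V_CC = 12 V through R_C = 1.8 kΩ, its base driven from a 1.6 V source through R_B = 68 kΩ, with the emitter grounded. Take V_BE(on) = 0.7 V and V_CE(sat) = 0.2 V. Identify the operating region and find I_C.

active; I_C ≈ 1.1 mA

Assume active. Base-emitter loop: I_B = (V_BB − V_BE)/R_B = (1.6 − 0.7)/68 = 0.0132 mA.
I_C = β·I_B = 80×0.0132 = 1.06 mA.
V_CE = V_CC − I_C·R_C = 12 − 1.06×1.8 = 10.1 V > V_CE(sat), so the active-region assumption holds.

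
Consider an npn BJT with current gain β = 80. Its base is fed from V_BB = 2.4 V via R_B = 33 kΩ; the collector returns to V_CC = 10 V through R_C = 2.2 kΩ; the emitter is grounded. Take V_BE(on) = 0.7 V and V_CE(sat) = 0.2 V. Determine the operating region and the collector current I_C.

Assume active. Base-emitter loop: I_B = (V_BB − V_BE)/R_B = (2.4 − 0.7)/33 = 0.0515 mA.
I_C = β·I_B = 80×0.0515 = 4.12 mA.
V_CE = V_CC − I_C·R_C = 10 − 4.12×2.2 = 0.933 V > V_CE(sat), so the active-region assumption holds.

active; I_C ≈ 4.1 mA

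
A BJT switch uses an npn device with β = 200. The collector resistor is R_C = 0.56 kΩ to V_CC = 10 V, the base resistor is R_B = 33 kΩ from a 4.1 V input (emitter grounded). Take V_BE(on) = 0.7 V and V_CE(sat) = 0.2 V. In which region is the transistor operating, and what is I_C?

Assume active: I_B = (4.1 − 0.7)/33 = 0.103 mA, giving I_C = β·I_B = 20.6 mA.
But then V_CE = 10 − 20.6×0.56 = -1.54 V < V_CE(sat) = 0.2 V — impossible in the active region.
So the transistor is saturated. With V_CE = 0.2 V, I_C = (V_CC − 0.2)/R_C = 9.8/0.56 = 17.5 mA.
Check: β·I_B = 20.6 mA > I_C = 17.5 mA, confirming saturation.

saturation; I_C ≈ 18 mA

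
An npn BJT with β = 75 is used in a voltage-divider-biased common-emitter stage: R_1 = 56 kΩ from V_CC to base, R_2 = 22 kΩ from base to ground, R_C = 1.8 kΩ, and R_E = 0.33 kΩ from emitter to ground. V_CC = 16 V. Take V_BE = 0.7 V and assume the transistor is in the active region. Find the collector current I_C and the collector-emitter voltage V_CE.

I_C ≈ 7 mA, V_CE ≈ 1.1 V

Thevenize the base divider: V_Th = V_CC·R_2/(R_1+R_2) = 16×22/78 = 4.51 V, R_Th = R_1‖R_2 = 15.8 kΩ.
Base-emitter loop: V_Th = I_B·R_Th + V_BE + (β+1)I_B·R_E, so I_B = (4.51 − 0.7) / (15.8 + 76×0.33) = 0.0933 mA.
I_C = β·I_B = 75×0.0933 = 7 mA, and I_E = (β+1)I_B = 7.09 mA.
V_CE = V_CC − I_C·R_C − I_E·R_E = 16 − 7×1.8 − 7.09×0.33 = 1.07 V.
V_CE = 1.07 V > 0.2 V confirms active-region operation.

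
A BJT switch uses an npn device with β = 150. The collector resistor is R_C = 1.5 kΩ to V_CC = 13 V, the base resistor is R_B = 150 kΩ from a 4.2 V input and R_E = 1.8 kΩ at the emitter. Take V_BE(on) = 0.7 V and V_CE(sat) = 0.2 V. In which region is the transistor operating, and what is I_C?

Assume active. Base-emitter loop: I_B = (V_BB − V_BE)/(R_B + (β+1)R_E) = (4.2 − 0.7)/(150 + 151×1.8) = 0.0083 mA.
I_C = β·I_B = 150×0.0083 = 1.24 mA.
V_CE = V_CC − I_C·R_C − I_E·R_E = 13 − 1.24×1.5 − 1.25×1.8 = 8.88 V > V_CE(sat), so the active-region assumption holds.

active; I_C ≈ 1.2 mA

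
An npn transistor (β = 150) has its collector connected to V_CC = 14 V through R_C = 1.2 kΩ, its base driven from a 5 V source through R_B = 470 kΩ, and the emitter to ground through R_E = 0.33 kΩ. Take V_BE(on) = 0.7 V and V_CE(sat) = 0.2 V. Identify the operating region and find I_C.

active; I_C ≈ 1.2 mA

Assume active. Base-emitter loop: I_B = (V_BB − V_BE)/(R_B + (β+1)R_E) = (5 − 0.7)/(470 + 151×0.33) = 0.00827 mA.
I_C = β·I_B = 150×0.00827 = 1.24 mA.
V_CE = V_CC − I_C·R_C − I_E·R_E = 14 − 1.24×1.2 − 1.25×0.33 = 12.1 V > V_CE(sat), so the active-region assumption holds.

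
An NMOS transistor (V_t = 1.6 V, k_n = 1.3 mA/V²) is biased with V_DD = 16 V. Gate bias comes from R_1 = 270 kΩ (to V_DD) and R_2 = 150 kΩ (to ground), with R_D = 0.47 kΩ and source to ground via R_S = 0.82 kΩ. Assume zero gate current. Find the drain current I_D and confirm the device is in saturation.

I_D ≈ 2.6 mA

V_G = V_DD·R_2/(R_1+R_2) = 16×150/420 = 5.71 V.
Assume saturation: I_D = (k_n/2)(V_GS − V_t)² with V_GS = V_G − I_D·R_S = 5.71 − 0.82·I_D.
Substituting gives 0.437·I_D² − 5.39·I_D + 11 = 0, with roots I_D = 2.59 or 9.74 mA.
The root I_D = 9.74 mA gives V_GS = -2.27 V ≤ V_t, so take I_D = 2.59 mA.
Then V_GS = 3.59 V and V_DS = V_DD − I_D(R_D+R_S) = 16 − 2.59×1.29 = 12.7 V.
Saturation requires V_DS ≥ V_GS − V_t = 1.99 V; 12.7 ≥ 1.99 ✓.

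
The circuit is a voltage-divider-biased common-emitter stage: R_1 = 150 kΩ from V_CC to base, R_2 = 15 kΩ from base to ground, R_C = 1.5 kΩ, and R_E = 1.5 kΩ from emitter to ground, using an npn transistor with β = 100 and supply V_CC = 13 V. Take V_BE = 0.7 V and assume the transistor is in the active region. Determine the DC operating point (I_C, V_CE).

I_C ≈ 0.29 mA, V_CE ≈ 12 V

Thevenize the base divider: V_Th = V_CC·R_2/(R_1+R_2) = 13×15/165 = 1.18 V, R_Th = R_1‖R_2 = 13.6 kΩ.
Base-emitter loop: V_Th = I_B·R_Th + V_BE + (β+1)I_B·R_E, so I_B = (1.18 − 0.7) / (13.6 + 101×1.5) = 0.00292 mA.
I_C = β·I_B = 100×0.00292 = 0.292 mA, and I_E = (β+1)I_B = 0.295 mA.
V_CE = V_CC − I_C·R_C − I_E·R_E = 13 − 0.292×1.5 − 0.295×1.5 = 12.1 V.
V_CE = 12.1 V > 0.2 V confirms active-region operation.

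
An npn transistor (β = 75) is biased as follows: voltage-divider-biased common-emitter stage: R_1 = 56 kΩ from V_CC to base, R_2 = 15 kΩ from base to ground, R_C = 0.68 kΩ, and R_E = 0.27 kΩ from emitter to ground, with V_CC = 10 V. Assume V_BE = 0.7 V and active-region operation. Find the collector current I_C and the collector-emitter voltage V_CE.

Thevenize the base divider: V_Th = V_CC·R_2/(R_1+R_2) = 10×15/71 = 2.11 V, R_Th = R_1‖R_2 = 11.8 kΩ.
Base-emitter loop: V_Th = I_B·R_Th + V_BE + (β+1)I_B·R_E, so I_B = (2.11 − 0.7) / (11.8 + 76×0.27) = 0.0437 mA.
I_C = β·I_B = 75×0.0437 = 3.28 mA, and I_E = (β+1)I_B = 3.32 mA.
V_CE = V_CC − I_C·R_C − I_E·R_E = 10 − 3.28×0.68 − 3.32×0.27 = 6.88 V.
V_CE = 6.88 V > 0.2 V confirms active-region operation.

I_C ≈ 3.3 mA, V_CE ≈ 6.9 V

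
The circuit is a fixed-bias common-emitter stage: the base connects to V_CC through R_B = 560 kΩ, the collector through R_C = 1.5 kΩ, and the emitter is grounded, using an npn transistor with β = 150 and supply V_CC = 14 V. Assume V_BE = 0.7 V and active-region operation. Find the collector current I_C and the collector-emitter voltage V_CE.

I_C ≈ 3.6 mA, V_CE ≈ 8.7 V

Base loop: V_CC = I_B·R_B + V_BE, so I_B = (14 − 0.7)/560 kΩ = 0.0238 mA.
In the active region I_C = β·I_B = 150 × 0.0238 = 3.56 mA.
Collector loop: V_CE = V_CC − I_C·R_C = 14 − 3.56×1.5 = 8.66 V.
Since V_CE = 8.66 V > V_CE(sat) ≈ 0.2 V, the transistor is in the active region as assumed.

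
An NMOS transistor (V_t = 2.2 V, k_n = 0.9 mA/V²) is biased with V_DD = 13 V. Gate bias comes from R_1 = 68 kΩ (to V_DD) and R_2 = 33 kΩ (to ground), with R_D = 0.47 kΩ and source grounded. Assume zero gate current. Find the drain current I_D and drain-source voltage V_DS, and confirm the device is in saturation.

V_G = V_DD·R_2/(R_1+R_2) = 13×33/101 = 4.25 V. With the source grounded, V_GS = V_G = 4.25 V.
Assume saturation: I_D = (k_n/2)(V_GS − V_t)² = (0.9/2)×(4.25 − 2.2)² = 0.45×2.05² = 1.89 mA.
V_DS = V_DD − I_D·R_D = 13 − 1.89×0.47 = 12.1 V.
Saturation requires V_DS ≥ V_GS − V_t = 2.05 V; 12.1 ≥ 2.05 ✓.

I_D ≈ 1.9 mA, V_DS ≈ 12 V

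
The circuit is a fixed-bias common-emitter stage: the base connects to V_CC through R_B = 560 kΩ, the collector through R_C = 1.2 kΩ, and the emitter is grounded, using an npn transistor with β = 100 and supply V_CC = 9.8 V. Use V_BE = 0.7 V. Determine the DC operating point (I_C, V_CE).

Base loop: V_CC = I_B·R_B + V_BE, so I_B = (9.8 − 0.7)/560 kΩ = 0.0163 mA.
In the active region I_C = β·I_B = 100 × 0.0163 = 1.63 mA.
Collector loop: V_CE = V_CC − I_C·R_C = 9.8 − 1.63×1.2 = 7.85 V.
Since V_CE = 7.85 V > V_CE(sat) ≈ 0.2 V, the transistor is in the active region as assumed.

I_C ≈ 1.6 mA, V_CE ≈ 7.9 V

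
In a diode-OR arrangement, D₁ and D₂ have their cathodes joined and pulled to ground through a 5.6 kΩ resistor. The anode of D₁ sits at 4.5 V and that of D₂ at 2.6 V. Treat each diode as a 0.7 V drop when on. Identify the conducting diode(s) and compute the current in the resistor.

Only D₁ conducts; I_R ≈ 0.68 mA

Assume both conduct. Then node N would need to be at both 4.5−0.7 = 3.8 V and 2.6−0.7 = 1.9 V, which is impossible.
Assume only D₁ conducts: V_N = 4.5 − 0.7 = 3.8 V, so I_R = 3.8/5.6 = 0.679 mA.
Check D₂: its anode-to-cathode voltage is 2.6 − 3.8 = -1.2 V < 0.7 V, so it is off. The assumption is consistent.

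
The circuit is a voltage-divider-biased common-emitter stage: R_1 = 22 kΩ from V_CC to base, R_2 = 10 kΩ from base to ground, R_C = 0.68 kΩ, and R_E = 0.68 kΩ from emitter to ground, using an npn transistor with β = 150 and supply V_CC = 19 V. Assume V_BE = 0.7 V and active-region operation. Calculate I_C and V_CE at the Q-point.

Thevenize the base divider: V_Th = V_CC·R_2/(R_1+R_2) = 19×10/32 = 5.94 V, R_Th = R_1‖R_2 = 6.88 kΩ.
Base-emitter loop: V_Th = I_B·R_Th + V_BE + (β+1)I_B·R_E, so I_B = (5.94 − 0.7) / (6.88 + 151×0.68) = 0.0478 mA.
I_C = β·I_B = 150×0.0478 = 7.17 mA, and I_E = (β+1)I_B = 7.22 mA.
V_CE = V_CC − I_C·R_C − I_E·R_E = 19 − 7.17×0.68 − 7.22×0.68 = 9.21 V.
V_CE = 9.21 V > 0.2 V confirms active-region operation.

I_C ≈ 7.2 mA, V_CE ≈ 9.2 V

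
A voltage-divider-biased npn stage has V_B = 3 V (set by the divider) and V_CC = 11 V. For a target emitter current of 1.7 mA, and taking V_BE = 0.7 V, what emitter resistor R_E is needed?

V_E = V_B − V_BE = 3 − 0.7 = 2.3 V.
R_E = V_E / I_E = 2.3 / 1.7 = 1.35 kΩ.

R_E ≈ 1.4 kΩ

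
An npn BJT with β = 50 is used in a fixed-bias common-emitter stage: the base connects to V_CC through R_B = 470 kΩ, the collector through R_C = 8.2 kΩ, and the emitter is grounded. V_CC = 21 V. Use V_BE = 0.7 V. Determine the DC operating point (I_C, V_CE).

Base loop: V_CC = I_B·R_B + V_BE, so I_B = (21 − 0.7)/470 kΩ = 0.0432 mA.
In the active region I_C = β·I_B = 50 × 0.0432 = 2.16 mA.
Collector loop: V_CE = V_CC − I_C·R_C = 21 − 2.16×8.2 = 3.29 V.
Since V_CE = 3.29 V > V_CE(sat) ≈ 0.2 V, the transistor is in the active region as assumed.

I_C ≈ 2.2 mA, V_CE ≈ 3.3 V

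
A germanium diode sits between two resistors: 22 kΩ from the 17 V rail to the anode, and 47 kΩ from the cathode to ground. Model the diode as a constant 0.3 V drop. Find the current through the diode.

I ≈ 0.24 mA

The two resistors are in series with the diode, so KVL gives 17 = I·22 + 0.3 + I·47.
I = (17 − 0.3) / (22 + 47) kΩ = 16.7 / 69 = 0.242 mA.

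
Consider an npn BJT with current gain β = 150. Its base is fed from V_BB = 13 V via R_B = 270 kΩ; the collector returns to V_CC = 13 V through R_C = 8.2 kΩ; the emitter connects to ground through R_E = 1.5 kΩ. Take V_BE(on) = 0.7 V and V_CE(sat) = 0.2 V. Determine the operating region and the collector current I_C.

Assume active: I_B = (13 − 0.7)/(270 + 151×1.5) = 0.0248 mA, I_C = β·I_B = 3.72 mA.
Then V_CE = 13 − 3.72×8.2 − 3.74×1.5 = -23.1 V < 0.2 V — the active assumption fails.
Re-solve with V_CE = 0.2 V. KCL at the emitter: V_E/R_E = (V_BB−0.7−V_E)/R_B + (V_CC−0.2−V_E)/R_C, giving V_E = 2.03 V.
I_C = (V_CC − 0.2 − V_E)/R_C = (12.8 − 2.03)/8.2 = 1.31 mA.
Check: I_B = (12.3 − 2.03)/270 = 0.038 mA, and β·I_B = 5.71 mA > I_C, confirming saturation.

saturation; I_C ≈ 1.3 mA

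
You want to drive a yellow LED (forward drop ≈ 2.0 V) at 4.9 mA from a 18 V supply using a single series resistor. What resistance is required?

The resistor drops V_S − V_D = 18 − 2.0 = 16 V at 4.9 mA.
R = 16 V / 4.9 mA = 3.27 kΩ.

R ≈ 3.3 kΩ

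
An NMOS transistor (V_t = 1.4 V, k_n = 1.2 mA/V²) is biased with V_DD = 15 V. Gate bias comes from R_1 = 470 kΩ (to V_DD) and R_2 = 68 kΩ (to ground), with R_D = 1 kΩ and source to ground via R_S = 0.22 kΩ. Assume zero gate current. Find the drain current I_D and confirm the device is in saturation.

I_D ≈ 0.13 mA

V_G = V_DD·R_2/(R_1+R_2) = 15×68/538 = 1.9 V.
Assume saturation: I_D = (k_n/2)(V_GS − V_t)² with V_GS = V_G − I_D·R_S = 1.9 − 0.22·I_D.
Substituting gives 0.029·I_D² − 1.13·I_D + 0.148 = 0, with roots I_D = 0.131 or 38.8 mA.
The root I_D = 38.8 mA gives V_GS = -6.64 V ≤ V_t, so take I_D = 0.131 mA.
Then V_GS = 1.87 V and V_DS = V_DD − I_D(R_D+R_S) = 15 − 0.131×1.22 = 14.8 V.
Saturation requires V_DS ≥ V_GS − V_t = 0.467 V; 14.8 ≥ 0.467 ✓.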